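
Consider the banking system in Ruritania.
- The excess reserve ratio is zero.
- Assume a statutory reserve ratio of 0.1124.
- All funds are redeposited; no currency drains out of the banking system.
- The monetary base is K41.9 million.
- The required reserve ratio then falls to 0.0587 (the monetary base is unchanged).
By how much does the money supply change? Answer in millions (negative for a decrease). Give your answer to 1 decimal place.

Initially m₁ = 1 / (0.1124) ≈ 8.8968, so M₁ = 8.8968 × 41.9 ≈ 372.7759 million.
After the change m₂ = 1 / (0.0587) ≈ 17.0358, so M₂ = 17.0358 × 41.9 ≈ 713.8 million.
ΔM = M₂ − M₁ = 713.8 − 372.7759 = 341.0241 million.

K341.0 million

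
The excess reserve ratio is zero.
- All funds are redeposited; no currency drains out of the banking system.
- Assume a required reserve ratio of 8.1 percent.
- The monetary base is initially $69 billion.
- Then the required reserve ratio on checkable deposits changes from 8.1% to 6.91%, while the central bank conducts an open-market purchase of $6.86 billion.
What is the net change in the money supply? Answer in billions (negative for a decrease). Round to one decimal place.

Before: m₁ = 1 / (0.081) ≈ 12.3457, MB₁ = 69, so M₁ = 12.3457 × 69 = 851.8533 billion.
After: m₂ = 1 / (0.0691) ≈ 14.4718, MB₂ = 69 + 6.86 = 75.86, so M₂ = 14.4718 × 75.86 ≈ 1097.8307 billion.
ΔM = M₂ − M₁ = 1097.8307 − 851.8533 = 245.9774 billion.

$246.0 billion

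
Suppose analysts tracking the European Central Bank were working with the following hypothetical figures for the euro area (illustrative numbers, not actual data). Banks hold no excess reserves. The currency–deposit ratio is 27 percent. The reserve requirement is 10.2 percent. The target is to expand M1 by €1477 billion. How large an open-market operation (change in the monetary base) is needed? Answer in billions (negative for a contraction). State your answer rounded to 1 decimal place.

The money multiplier is m = (1 + c) / (rr + c) = (1 + 0.27) / (0.102 + 0.27) ≈ 3.413978.
ΔMB = ΔM / m = (+1477) / 3.413978 ≈ 432.6331 billion.

€432.6 billion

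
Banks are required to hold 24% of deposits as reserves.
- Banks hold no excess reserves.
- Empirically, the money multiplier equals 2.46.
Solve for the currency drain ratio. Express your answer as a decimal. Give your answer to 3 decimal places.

0.281

Using m = 2.46. From m = (1 + c)/(c + rr + e), rearranging gives 1 + c = m·(c + rr + e), so c·(1 − m) = m·(rr + e) − 1.
Hence c = [m·(rr + e) − 1]/(1 − m) = [2.46 × (0.24 + 0) − 1] / (1 − 2.46) ≈ 0.280548.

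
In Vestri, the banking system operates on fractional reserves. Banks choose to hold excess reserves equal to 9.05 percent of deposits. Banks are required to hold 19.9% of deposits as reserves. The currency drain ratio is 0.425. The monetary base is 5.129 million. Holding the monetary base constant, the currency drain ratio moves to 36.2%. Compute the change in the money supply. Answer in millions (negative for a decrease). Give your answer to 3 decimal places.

Initially m₁ = (1 + 0.425) / (0.199 + 0.0905 + 0.425) ≈ 1.99440, so M₁ = 1.99440 × 5.129 ≈ 10.2293 million.
After the change m₂ = (1 + 0.362) / (0.199 + 0.0905 + 0.362) ≈ 2.09056, so M₂ = 2.09056 × 5.129 ≈ 10.7225 million.
ΔM = M₂ − M₁ = 10.7225 − 10.2293 = 0.4932 million.

0.493 million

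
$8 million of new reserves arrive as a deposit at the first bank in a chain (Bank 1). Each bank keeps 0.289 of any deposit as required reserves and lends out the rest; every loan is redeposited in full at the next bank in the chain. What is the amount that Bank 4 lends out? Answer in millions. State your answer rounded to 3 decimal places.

Each bank lends a fraction (1 − rr) = 0.7110 of the deposit it receives, so Bank 4 receives 8·0.7110^3 and lends 8·0.7110^4 ≈ 2.0444 million.

$2.044 million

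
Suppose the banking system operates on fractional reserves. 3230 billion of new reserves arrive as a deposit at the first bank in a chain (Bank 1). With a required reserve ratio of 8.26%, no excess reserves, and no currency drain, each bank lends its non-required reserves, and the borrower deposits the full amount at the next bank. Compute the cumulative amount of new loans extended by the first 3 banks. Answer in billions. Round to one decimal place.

Bank i lends (1 − rr)^i of the original deposit: Bank 1 lends 3230·0.9174 = 2963.2020, Bank 2 lends 3230·0.9174² ≈ 2718.4415, and so on.
Summing a geometric series: total = 3230·[0.9174·(1 − 0.9174^3) / (1 − 0.9174)] ≈ 8175.5418 billion.

8175.5 billion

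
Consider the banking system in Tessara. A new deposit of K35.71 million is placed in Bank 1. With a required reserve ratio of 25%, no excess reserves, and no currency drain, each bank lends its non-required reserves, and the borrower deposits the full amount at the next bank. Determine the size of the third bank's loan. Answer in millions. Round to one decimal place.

Each bank lends a fraction (1 − rr) = 0.7500 of the deposit it receives, so Bank 3 receives 35.71·0.7500^2 and lends 35.71·0.7500^3 ≈ 15.0652 million.

K15.1 million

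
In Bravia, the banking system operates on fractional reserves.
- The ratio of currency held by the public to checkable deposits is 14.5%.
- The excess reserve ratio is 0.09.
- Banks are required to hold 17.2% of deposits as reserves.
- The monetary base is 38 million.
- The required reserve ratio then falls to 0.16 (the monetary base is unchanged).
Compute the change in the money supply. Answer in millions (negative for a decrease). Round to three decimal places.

3.248 million

Initially m₁ = (1 + 0.145) / (0.172 + 0.09 + 0.145) ≈ 2.813268, so M₁ = 2.813268 × 38 ≈ 106.9042 million.
After the change m₂ = (1 + 0.145) / (0.16 + 0.09 + 0.145) ≈ 2.898734, so M₂ = 2.898734 × 38 ≈ 110.1519 million.
ΔM = M₂ − M₁ = 110.1519 − 106.9042 = 3.2477 million.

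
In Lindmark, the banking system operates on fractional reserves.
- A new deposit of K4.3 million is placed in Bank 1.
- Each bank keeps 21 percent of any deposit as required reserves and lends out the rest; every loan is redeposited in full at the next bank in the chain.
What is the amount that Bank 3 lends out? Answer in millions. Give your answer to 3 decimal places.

Each bank lends a fraction (1 − rr) = 0.7900 of the deposit it receives, so Bank 3 receives 4.3·0.7900^2 and lends 4.3·0.7900^3 ≈ 2.1201 million.

K2.120 million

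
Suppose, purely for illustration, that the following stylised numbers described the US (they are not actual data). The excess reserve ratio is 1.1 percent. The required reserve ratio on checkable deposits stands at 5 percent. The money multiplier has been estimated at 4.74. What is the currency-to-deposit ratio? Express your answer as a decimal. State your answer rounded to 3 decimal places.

0.190

Using m = 4.74. From m = (1 + c)/(c + rr + e), rearranging gives 1 + c = m·(c + rr + e), so c·(1 − m) = m·(rr + e) − 1.
Hence c = [m·(rr + e) − 1]/(1 − m) = [4.74 × (0.05 + 0.011) − 1] / (1 − 4.74) ≈ 0.190070.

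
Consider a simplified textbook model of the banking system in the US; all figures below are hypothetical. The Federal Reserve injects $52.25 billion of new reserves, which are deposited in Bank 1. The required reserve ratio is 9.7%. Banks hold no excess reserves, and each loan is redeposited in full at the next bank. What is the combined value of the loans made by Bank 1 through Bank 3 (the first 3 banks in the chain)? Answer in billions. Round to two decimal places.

$128.26 billion

Bank i lends (1 − rr)^i of the original deposit: Bank 1 lends 52.25·0.9030 ≈ 47.1818, Bank 2 lends 52.25·0.9030² ≈ 42.6051, and so on.
Summing a geometric series: total = 52.25·[0.9030·(1 − 0.9030^3) / (1 − 0.9030)] ≈ 128.2593 billion.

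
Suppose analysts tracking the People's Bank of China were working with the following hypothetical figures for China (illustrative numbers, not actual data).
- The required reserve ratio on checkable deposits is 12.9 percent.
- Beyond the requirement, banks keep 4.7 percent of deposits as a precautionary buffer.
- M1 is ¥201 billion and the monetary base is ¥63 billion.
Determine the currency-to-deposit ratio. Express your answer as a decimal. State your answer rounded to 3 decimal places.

0.200

Using m = M/MB = 201/63 ≈ 3.190476. From m = (1 + c)/(c + rr + e), rearranging gives 1 + c = m·(c + rr + e), so c·(1 − m) = m·(rr + e) − 1.
Hence c = [m·(rr + e) − 1]/(1 − m) = [3.190476 × (0.129 + 0.047) − 1] / (1 − 3.190476) ≈ 0.200174.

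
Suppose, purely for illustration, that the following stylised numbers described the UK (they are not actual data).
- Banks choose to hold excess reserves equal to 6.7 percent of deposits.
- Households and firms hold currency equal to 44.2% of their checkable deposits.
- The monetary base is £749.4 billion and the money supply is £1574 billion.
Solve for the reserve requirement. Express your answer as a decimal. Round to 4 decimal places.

0.1776

Using m = M/MB = 1574/749.4 ≈ 2.100347. Since m = (1 + c)/(c + rr + e), the denominator satisfies c + rr + e = (1 + c)/m = (1 + 0.442) / 2.100347 ≈ 0.686553.
With c = 0.442 and e = 0.067, the reserve requirement is 0.686553 − 0.442 − 0.067 = 0.177553.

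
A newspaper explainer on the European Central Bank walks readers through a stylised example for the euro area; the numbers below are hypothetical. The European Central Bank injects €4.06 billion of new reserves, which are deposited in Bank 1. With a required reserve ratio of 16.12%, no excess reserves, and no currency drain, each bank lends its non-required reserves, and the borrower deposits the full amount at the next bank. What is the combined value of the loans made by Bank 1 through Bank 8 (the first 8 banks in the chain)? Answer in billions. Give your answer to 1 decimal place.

Bank i lends (1 − rr)^i of the original deposit: Bank 1 lends 4.06·0.8388 ≈ 3.4055, Bank 2 lends 4.06·0.8388² ≈ 2.8566, and so on.
Summing a geometric series: total = 4.06·[0.8388·(1 − 0.8388^8) / (1 − 0.8388)] ≈ 15.9490 billion.

€15.9 billion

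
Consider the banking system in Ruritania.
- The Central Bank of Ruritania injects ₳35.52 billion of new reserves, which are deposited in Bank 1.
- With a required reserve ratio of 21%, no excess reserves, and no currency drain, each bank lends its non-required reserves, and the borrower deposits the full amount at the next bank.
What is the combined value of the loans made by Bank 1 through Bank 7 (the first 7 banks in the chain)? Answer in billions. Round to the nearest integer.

Bank i lends (1 − rr)^i of the original deposit: Bank 1 lends 35.52·0.7900 = 28.0608, Bank 2 lends 35.52·0.7900² ≈ 22.1680, and so on.
Summing a geometric series: total = 35.52·[0.7900·(1 − 0.7900^7) / (1 − 0.7900)] ≈ 107.9620 billion.

₳108 billion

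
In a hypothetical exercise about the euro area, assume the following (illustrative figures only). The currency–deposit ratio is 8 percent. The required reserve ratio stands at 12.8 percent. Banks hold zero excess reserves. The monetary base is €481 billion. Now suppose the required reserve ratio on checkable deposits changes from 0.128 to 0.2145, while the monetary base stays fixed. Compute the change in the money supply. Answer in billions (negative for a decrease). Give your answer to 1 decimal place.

Initially m₁ = (1 + 0.08) / (0.128 + 0.08) ≈ 5.19231, so M₁ = 5.19231 × 481 ≈ 2497.5011 billion.
After the change m₂ = (1 + 0.08) / (0.2145 + 0.08) ≈ 3.66723, so M₂ = 3.66723 × 481 ≈ 1763.9376 billion.
ΔM = M₂ − M₁ = 1763.9376 − 2497.5011 = -733.5635 billion.

-733.6 billion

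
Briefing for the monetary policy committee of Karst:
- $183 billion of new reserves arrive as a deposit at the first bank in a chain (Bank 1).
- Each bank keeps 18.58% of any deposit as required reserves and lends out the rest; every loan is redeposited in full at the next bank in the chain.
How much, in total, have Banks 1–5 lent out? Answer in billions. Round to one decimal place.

$515.0 billion

Bank i lends (1 − rr)^i of the original deposit: Bank 1 lends 183·0.8142 = 148.9986, Bank 2 lends 183·0.8142² ≈ 121.3147, and so on.
Summing a geometric series: total = 183·[0.8142·(1 − 0.8142^5) / (1 − 0.8142)] ≈ 514.9895 billion.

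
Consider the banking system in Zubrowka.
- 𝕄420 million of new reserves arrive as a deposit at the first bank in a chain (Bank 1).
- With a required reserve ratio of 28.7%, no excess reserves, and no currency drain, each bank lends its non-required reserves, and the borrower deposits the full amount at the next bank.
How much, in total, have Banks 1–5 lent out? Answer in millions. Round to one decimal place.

Bank i lends (1 − rr)^i of the original deposit: Bank 1 lends 420·0.7130 = 299.4600, Bank 2 lends 420·0.7130² ≈ 213.5150, and so on.
Summing a geometric series: total = 420·[0.7130·(1 − 0.7130^5) / (1 − 0.7130)] ≈ 851.1477 million.

𝕄851.1 million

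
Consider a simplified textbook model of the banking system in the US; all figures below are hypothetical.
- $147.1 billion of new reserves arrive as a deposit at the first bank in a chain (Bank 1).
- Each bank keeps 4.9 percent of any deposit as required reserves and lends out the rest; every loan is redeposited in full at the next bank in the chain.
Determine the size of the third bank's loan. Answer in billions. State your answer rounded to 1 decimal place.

Each bank lends a fraction (1 − rr) = 0.9510 of the deposit it receives, so Bank 3 receives 147.1·0.9510^2 and lends 147.1·0.9510^3 ≈ 126.5186 billion.

$126.5 billion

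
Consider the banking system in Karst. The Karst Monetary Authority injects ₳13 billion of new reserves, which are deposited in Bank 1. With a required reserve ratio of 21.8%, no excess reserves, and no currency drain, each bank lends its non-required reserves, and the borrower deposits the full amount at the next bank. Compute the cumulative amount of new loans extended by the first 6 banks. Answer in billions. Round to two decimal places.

Bank i lends (1 − rr)^i of the original deposit: Bank 1 lends 13·0.7820 = 10.1660, Bank 2 lends 13·0.7820² ≈ 7.9498, and so on.
Summing a geometric series: total = 13·[0.7820·(1 − 0.7820^6) / (1 − 0.7820)] ≈ 35.9687 billion.

₳35.97 billion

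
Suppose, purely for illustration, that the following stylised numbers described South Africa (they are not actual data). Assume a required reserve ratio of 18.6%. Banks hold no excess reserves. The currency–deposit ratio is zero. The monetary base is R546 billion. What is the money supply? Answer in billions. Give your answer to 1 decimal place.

R2935.5 billion

With no currency drain or excess reserves, the money multiplier is m = 1/rr = 1/0.186 ≈ 5.37634.
Money supply M = m × MB = 5.37634 × 546 ≈ 2935.4816 billion.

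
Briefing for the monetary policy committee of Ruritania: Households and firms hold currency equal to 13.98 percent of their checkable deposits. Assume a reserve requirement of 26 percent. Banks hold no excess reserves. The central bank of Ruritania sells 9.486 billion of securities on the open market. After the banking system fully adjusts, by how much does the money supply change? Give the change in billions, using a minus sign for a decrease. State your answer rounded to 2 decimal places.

The money multiplier is m = (1 + c) / (rr + c) = (1 + 0.1398) / (0.26 + 0.1398) ≈ 2.8509.
The sale removes 9.486 billion of base, so ΔM = m × ΔMB = 2.8509 × (−9.486) ≈ -27.0436 billion.

-27.04 billion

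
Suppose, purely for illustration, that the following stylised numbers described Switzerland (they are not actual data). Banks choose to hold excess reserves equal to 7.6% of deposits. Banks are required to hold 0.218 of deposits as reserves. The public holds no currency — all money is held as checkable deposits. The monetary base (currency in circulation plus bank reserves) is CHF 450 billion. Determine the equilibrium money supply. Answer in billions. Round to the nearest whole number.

CHF 1531 billion

The money multiplier is m = 1 / (rr + e) = 1 / (0.218 + 0.076) ≈ 3.4014.
So M = m × MB = 3.4014 × 450 = 1530.63 billion.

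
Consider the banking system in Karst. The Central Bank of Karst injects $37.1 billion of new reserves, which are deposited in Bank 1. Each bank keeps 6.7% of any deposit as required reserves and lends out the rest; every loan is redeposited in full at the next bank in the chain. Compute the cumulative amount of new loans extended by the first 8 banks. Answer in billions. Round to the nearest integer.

$220 billion

Bank i lends (1 − rr)^i of the original deposit: Bank 1 lends 37.1·0.9330 = 34.6143, Bank 2 lends 37.1·0.9330² ≈ 32.2951, and so on.
Summing a geometric series: total = 37.1·[0.9330·(1 − 0.9330^8) / (1 − 0.9330)] ≈ 219.9885 billion.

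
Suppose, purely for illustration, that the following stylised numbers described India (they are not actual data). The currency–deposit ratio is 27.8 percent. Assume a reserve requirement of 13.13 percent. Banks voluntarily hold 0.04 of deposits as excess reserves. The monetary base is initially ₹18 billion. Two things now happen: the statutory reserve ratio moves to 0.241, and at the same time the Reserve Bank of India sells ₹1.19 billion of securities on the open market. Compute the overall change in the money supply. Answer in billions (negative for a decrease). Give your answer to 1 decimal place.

Before: m₁ = (1 + 0.278) / (0.1313 + 0.04 + 0.278) ≈ 2.8444, MB₁ = 18, so M₁ = 2.8444 × 18 = 51.1992 billion.
After: m₂ = (1 + 0.278) / (0.241 + 0.04 + 0.278) ≈ 2.2862, MB₂ = 18 − 1.19 = 16.81, so M₂ = 2.2862 × 16.81 ≈ 38.431 billion.
ΔM = M₂ − M₁ = 38.431 − 51.1992 = -12.7682 billion.

-12.8 billion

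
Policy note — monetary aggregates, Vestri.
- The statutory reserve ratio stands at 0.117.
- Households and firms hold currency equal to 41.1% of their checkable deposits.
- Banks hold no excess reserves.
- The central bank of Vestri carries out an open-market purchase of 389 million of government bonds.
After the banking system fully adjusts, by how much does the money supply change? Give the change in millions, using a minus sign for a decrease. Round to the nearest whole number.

1040 million

The money multiplier is m = (1 + c) / (rr + c) = (1 + 0.411) / (0.117 + 0.411) ≈ 2.6723.
The purchase adds 389 million of base, so ΔM = m × ΔMB = 2.6723 × (+389) = 1039.5247 million.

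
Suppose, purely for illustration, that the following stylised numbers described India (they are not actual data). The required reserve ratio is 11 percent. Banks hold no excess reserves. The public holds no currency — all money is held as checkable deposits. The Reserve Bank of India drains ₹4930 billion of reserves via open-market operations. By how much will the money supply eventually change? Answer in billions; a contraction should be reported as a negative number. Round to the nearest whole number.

The simple money multiplier is m = 1/rr = 1/0.11 ≈ 9.09091.
An open-market sale reduces the monetary base by 4930 billion, so ΔM = m × ΔMB = 9.09091 × (−4930) = -44818.1863 billion.

-44818 billion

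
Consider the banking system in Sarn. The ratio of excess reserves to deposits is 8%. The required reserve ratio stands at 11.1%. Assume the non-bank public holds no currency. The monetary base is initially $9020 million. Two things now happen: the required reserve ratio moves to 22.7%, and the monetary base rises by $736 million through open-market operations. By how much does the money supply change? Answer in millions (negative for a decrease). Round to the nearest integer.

-15447 million

Before: m₁ = 1 / (0.111 + 0.08) ≈ 5.23560, MB₁ = 9020, so M₁ = 5.23560 × 9020 = 47225.112 million.
After: m₂ = 1 / (0.227 + 0.08) ≈ 3.25733, MB₂ = 9020 + 736 = 9756, so M₂ = 3.25733 × 9756 ≈ 31778.5115 million.
ΔM = M₂ − M₁ = 31778.5115 − 47225.112 = -15446.6005 million.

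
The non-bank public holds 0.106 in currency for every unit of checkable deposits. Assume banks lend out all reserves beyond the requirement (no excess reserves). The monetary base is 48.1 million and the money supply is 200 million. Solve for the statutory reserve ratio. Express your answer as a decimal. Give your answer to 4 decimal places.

0.1600

Using m = M/MB = 200/48.1 ≈ 4.158004. Since m = (1 + c)/(c + rr + e), the denominator satisfies c + rr + e = (1 + c)/m = (1 + 0.106) / 4.158004 ≈ 0.265993.
With c = 0.106 and e = 0, the statutory reserve ratio is 0.265993 − 0.106 − 0 = 0.159993.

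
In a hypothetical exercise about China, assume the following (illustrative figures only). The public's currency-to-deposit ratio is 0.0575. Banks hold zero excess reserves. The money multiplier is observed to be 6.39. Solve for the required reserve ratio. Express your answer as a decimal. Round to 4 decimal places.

0.1080

Using m = 6.39. Since m = (1 + c)/(c + rr + e), the denominator satisfies c + rr + e = (1 + c)/m = (1 + 0.0575) / 6.39 ≈ 0.165493.
With c = 0.0575 and e = 0, the required reserve ratio is 0.165493 − 0.0575 − 0 = 0.107993.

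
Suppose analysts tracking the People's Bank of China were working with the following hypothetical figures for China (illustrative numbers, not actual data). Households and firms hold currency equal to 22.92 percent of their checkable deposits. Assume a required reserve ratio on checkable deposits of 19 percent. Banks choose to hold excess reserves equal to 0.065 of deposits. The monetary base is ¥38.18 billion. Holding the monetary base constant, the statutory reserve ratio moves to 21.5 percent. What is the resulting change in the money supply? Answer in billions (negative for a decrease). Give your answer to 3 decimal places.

Initially m₁ = (1 + 0.2292) / (0.19 + 0.065 + 0.2292) ≈ 2.538620, so M₁ = 2.538620 × 38.18 ≈ 96.9245 billion.
After the change m₂ = (1 + 0.2292) / (0.215 + 0.065 + 0.2292) ≈ 2.413983, so M₂ = 2.413983 × 38.18 ≈ 92.1659 billion.
ΔM = M₂ − M₁ = 92.1659 − 96.9245 = -4.7586 billion.

-4.759 billion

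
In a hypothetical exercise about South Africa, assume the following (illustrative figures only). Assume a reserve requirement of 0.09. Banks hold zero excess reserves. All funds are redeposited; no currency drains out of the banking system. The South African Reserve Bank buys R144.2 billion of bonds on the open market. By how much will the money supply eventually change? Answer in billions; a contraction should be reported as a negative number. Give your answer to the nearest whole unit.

R1602 billion

The simple money multiplier is m = 1/rr = 1/0.09 ≈ 11.1111.
An open-market purchase increases the monetary base by 144.2 billion, so ΔM = m × ΔMB = 11.1111 × 144.2 ≈ 1602.2206 billion.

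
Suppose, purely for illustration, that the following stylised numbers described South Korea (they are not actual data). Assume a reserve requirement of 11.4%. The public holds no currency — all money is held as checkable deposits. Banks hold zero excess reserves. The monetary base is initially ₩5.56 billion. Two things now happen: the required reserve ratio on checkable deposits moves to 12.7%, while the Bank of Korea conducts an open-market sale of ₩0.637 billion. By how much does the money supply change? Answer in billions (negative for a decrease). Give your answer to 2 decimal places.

Before: m₁ = 1 / (0.114) ≈ 8.7719, MB₁ = 5.56, so M₁ = 8.7719 × 5.56 ≈ 48.7718 billion.
After: m₂ = 1 / (0.127) ≈ 7.8740, MB₂ = 5.56 − 0.637 = 4.923, so M₂ = 7.8740 × 4.923 ≈ 38.7637 billion.
ΔM = M₂ − M₁ = 38.7637 − 48.7718 = -10.0081 billion.

-10.01 billion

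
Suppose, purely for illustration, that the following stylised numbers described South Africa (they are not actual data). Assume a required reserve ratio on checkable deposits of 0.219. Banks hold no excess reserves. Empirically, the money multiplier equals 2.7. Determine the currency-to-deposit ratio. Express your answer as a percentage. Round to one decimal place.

Using m = 2.7. From m = (1 + c)/(c + rr + e), rearranging gives 1 + c = m·(c + rr + e), so c·(1 − m) = m·(rr + e) − 1.
Hence c = [m·(rr + e) − 1]/(1 − m) = [2.7 × (0.219 + 0) − 1] / (1 − 2.7) ≈ 0.240412.

24.0%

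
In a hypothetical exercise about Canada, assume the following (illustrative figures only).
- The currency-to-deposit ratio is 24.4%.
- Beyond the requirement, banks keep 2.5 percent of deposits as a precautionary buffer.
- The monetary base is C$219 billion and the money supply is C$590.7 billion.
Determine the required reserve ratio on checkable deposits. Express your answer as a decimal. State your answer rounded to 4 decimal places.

0.1922

Using m = M/MB = 590.7/219 ≈ 2.697260. Since m = (1 + c)/(c + rr + e), the denominator satisfies c + rr + e = (1 + c)/m = (1 + 0.244) / 2.697260 ≈ 0.461209.
With c = 0.244 and e = 0.025, the required reserve ratio on checkable deposits is 0.461209 − 0.244 − 0.025 = 0.192209.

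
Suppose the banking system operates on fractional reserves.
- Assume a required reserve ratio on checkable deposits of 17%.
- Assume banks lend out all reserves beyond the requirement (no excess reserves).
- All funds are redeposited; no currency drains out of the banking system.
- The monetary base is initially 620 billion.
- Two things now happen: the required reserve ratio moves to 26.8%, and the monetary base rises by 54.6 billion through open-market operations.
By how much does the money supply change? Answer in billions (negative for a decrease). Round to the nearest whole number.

-1130 billion

Before: m₁ = 1 / (0.17) ≈ 5.8824, MB₁ = 620, so M₁ = 5.8824 × 620 = 3647.088 billion.
After: m₂ = 1 / (0.268) ≈ 3.7313, MB₂ = 620 + 54.6 = 674.6, so M₂ = 3.7313 × 674.6 ≈ 2517.135 billion.
ΔM = M₂ − M₁ = 2517.135 − 3647.088 = -1129.953 billion.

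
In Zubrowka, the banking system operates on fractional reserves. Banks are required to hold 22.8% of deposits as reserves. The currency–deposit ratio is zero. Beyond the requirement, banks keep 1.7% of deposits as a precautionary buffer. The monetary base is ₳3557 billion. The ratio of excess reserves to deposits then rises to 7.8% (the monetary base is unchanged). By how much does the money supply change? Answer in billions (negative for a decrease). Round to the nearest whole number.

-2894 billion

Initially m₁ = 1 / (0.228 + 0.017) ≈ 4.08163, so M₁ = 4.08163 × 3557 ≈ 14518.3579 billion.
After the change m₂ = 1 / (0.228 + 0.078) ≈ 3.26797, so M₂ = 3.26797 × 3557 ≈ 11624.1693 billion.
ΔM = M₂ − M₁ = 11624.1693 − 14518.3579 = -2894.1886 billion.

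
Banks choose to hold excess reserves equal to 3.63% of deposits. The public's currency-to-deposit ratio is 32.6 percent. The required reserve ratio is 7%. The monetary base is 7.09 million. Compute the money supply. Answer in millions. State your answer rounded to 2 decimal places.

21.75 million

The money multiplier is m = (1 + c) / (rr + e + c) = (1 + 0.326) / (0.07 + 0.0363 + 0.326) ≈ 3.0673.
So M = m × MB = 3.0673 × 7.09 ≈ 21.7472 million.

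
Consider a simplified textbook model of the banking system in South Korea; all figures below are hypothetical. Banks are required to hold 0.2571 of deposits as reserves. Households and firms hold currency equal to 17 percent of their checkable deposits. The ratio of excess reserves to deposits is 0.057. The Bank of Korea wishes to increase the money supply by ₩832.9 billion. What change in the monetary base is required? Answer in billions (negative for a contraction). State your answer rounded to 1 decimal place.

₩344.6 billion

The money multiplier is m = (1 + c) / (rr + e + c) = (1 + 0.17) / (0.2571 + 0.057 + 0.17) ≈ 2.41686.
ΔMB = ΔM / m = (+832.9) / 2.41686 ≈ 344.6207 billion.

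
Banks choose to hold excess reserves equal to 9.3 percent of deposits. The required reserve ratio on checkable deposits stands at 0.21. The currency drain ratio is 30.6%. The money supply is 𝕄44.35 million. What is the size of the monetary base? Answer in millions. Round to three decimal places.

𝕄20.681 million

The money multiplier is m = (1 + c) / (rr + e + c) = (1 + 0.306) / (0.21 + 0.093 + 0.306) ≈ 2.144499.
MB = M / m = 44.35 / 2.144499 ≈ 20.6808 million.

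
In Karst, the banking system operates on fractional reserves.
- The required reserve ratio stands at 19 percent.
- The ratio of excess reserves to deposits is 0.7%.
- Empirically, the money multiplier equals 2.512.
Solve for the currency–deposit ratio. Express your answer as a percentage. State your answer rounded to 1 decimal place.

Using m = 2.512. From m = (1 + c)/(c + rr + e), rearranging gives 1 + c = m·(c + rr + e), so c·(1 − m) = m·(rr + e) − 1.
Hence c = [m·(rr + e) − 1]/(1 − m) = [2.512 × (0.19 + 0.007) − 1] / (1 − 2.512) ≈ 0.334085.

33.4%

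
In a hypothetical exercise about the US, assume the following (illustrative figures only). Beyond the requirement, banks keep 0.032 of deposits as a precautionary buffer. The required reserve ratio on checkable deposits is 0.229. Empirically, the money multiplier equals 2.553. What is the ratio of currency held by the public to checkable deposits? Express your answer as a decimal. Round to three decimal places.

0.215

Using m = 2.553. From m = (1 + c)/(c + rr + e), rearranging gives 1 + c = m·(c + rr + e), so c·(1 − m) = m·(rr + e) − 1.
Hence c = [m·(rr + e) − 1]/(1 − m) = [2.553 × (0.229 + 0.032) − 1] / (1 − 2.553) ≈ 0.214853.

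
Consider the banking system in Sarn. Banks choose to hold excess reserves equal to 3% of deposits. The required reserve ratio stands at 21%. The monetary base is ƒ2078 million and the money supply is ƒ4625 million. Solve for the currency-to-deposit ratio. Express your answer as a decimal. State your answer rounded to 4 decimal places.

0.3801

Using m = M/MB = 4625/2078 ≈ 2.225698. From m = (1 + c)/(c + rr + e), rearranging gives 1 + c = m·(c + rr + e), so c·(1 − m) = m·(rr + e) − 1.
Hence c = [m·(rr + e) − 1]/(1 − m) = [2.225698 × (0.21 + 0.03) − 1] / (1 − 2.225698) ≈ 0.380055.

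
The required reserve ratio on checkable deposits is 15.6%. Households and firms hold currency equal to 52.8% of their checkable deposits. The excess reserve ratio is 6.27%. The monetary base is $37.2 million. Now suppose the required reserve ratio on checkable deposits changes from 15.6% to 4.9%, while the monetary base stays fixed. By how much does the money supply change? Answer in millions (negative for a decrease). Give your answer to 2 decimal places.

Initially m₁ = (1 + 0.528) / (0.156 + 0.0627 + 0.528) ≈ 2.04634, so M₁ = 2.04634 × 37.2 ≈ 76.1238 million.
After the change m₂ = (1 + 0.528) / (0.049 + 0.0627 + 0.528) ≈ 2.38862, so M₂ = 2.38862 × 37.2 ≈ 88.8567 million.
ΔM = M₂ − M₁ = 88.8567 − 76.1238 = 12.7329 million.

$12.73 million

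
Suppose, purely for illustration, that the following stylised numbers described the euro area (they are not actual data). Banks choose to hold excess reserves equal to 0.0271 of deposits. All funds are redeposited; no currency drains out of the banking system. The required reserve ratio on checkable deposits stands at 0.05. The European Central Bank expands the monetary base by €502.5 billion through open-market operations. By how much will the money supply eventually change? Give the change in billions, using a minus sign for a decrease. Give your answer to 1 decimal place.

€6517.5 billion

The money multiplier is m = 1 / (rr + e) = 1 / (0.05 + 0.0271) ≈ 12.97017.
The purchase adds 502.5 billion of base, so ΔM = m × ΔMB = 12.97017 × (+502.5) ≈ 6517.5104 billion.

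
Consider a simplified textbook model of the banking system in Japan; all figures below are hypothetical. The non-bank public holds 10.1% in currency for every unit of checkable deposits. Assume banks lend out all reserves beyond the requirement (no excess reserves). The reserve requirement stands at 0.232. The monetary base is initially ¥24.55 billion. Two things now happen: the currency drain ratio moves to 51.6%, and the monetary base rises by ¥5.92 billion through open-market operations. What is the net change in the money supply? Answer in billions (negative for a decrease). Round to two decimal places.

-19.42 billion

Before: m₁ = (1 + 0.101) / (0.232 + 0.101) ≈ 3.30631, MB₁ = 24.55, so M₁ = 3.30631 × 24.55 ≈ 81.1699 billion.
After: m₂ = (1 + 0.516) / (0.232 + 0.516) ≈ 2.02674, MB₂ = 24.55 + 5.92 = 30.47, so M₂ = 2.02674 × 30.47 ≈ 61.7548 billion.
ΔM = M₂ − M₁ = 61.7548 − 81.1699 = -19.4151 billion.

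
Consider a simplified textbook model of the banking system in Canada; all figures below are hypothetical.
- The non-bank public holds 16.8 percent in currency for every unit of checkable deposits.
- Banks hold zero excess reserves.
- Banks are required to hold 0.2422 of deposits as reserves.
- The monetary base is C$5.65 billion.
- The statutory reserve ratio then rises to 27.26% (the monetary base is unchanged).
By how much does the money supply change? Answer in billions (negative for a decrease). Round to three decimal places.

Initially m₁ = (1 + 0.168) / (0.2422 + 0.168) ≈ 2.84739, so M₁ = 2.84739 × 5.65 ≈ 16.0878 billion.
After the change m₂ = (1 + 0.168) / (0.2726 + 0.168) ≈ 2.65093, so M₂ = 2.65093 × 5.65 ≈ 14.9778 billion.
ΔM = M₂ − M₁ = 14.9778 − 16.0878 = -1.11 billion.

-1.110 billion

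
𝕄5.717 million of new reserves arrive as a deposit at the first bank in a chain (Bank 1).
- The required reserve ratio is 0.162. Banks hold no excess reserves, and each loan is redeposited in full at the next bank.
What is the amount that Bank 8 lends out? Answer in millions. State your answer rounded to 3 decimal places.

Each bank lends a fraction (1 − rr) = 0.8380 of the deposit it receives, so Bank 8 receives 5.717·0.8380^7 and lends 5.717·0.8380^8 ≈ 1.3903 million.

𝕄1.390 million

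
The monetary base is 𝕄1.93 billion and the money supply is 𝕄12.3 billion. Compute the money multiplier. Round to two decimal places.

The money multiplier is m = M / MB = 12.3 / 1.93 ≈ 6.37306.

6.37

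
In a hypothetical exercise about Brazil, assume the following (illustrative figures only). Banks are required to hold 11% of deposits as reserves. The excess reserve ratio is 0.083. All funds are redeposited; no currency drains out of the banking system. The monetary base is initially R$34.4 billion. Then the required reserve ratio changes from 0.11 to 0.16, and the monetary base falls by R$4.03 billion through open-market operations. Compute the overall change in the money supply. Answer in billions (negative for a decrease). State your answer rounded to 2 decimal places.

-53.26 billion

Before: m₁ = 1 / (0.11 + 0.083) ≈ 5.18135, MB₁ = 34.4, so M₁ = 5.18135 × 34.4 ≈ 178.2384 billion.
After: m₂ = 1 / (0.16 + 0.083) ≈ 4.11523, MB₂ = 34.4 − 4.03 = 30.37, so M₂ = 4.11523 × 30.37 ≈ 124.9795 billion.
ΔM = M₂ − M₁ = 124.9795 − 178.2384 = -53.2589 billion.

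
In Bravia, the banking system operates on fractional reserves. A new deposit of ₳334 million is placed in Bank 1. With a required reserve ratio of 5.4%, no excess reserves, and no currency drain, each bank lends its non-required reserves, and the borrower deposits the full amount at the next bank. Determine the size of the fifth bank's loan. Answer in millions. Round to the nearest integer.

₳253 million

Each bank lends a fraction (1 − rr) = 0.9460 of the deposit it receives, so Bank 5 receives 334·0.9460^4 and lends 334·0.9460^5 ≈ 253.0476 million.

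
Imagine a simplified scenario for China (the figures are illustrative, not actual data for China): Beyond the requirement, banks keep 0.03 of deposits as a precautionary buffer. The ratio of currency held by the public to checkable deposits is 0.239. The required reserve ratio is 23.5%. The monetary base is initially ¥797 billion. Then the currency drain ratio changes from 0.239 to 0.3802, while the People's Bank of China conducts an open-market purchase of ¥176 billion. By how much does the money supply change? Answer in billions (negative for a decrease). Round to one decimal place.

Before: m₁ = (1 + 0.239) / (0.235 + 0.03 + 0.239) ≈ 2.45833, MB₁ = 797, so M₁ = 2.45833 × 797 ≈ 1959.289 billion.
After: m₂ = (1 + 0.3802) / (0.235 + 0.03 + 0.3802) ≈ 2.13918, MB₂ = 797 + 176 = 973, so M₂ = 2.13918 × 973 ≈ 2081.4221 billion.
ΔM = M₂ − M₁ = 2081.4221 − 1959.289 = 122.1331 billion.

¥122.1 billion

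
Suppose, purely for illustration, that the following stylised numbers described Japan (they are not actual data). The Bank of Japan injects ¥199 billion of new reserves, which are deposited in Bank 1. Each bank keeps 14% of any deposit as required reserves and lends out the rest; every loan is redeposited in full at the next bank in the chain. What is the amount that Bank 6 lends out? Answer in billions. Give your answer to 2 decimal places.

¥80.51 billion

Each bank lends a fraction (1 − rr) = 0.8600 of the deposit it receives, so Bank 6 receives 199·0.8600^5 and lends 199·0.8600^6 ≈ 80.5089 billion.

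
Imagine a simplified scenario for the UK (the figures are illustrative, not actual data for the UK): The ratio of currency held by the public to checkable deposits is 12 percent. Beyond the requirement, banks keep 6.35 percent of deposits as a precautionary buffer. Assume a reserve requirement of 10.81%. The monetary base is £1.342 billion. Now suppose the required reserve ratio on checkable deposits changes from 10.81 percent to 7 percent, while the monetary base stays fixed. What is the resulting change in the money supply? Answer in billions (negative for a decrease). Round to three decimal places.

Initially m₁ = (1 + 0.12) / (0.1081 + 0.0635 + 0.12) ≈ 3.84088, so M₁ = 3.84088 × 1.342 ≈ 5.1545 billion.
After the change m₂ = (1 + 0.12) / (0.07 + 0.0635 + 0.12) ≈ 4.41815, so M₂ = 4.41815 × 1.342 ≈ 5.9292 billion.
ΔM = M₂ − M₁ = 5.9292 − 5.1545 = 0.7747 billion.

£0.775 billion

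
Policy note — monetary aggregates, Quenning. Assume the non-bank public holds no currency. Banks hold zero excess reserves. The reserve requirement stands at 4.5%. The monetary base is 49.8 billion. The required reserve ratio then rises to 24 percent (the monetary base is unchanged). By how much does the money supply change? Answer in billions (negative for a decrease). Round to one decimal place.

Initially m₁ = 1 / (0.045) ≈ 22.2222, so M₁ = 22.2222 × 49.8 ≈ 1106.6656 billion.
After the change m₂ = 1 / (0.24) ≈ 4.1667, so M₂ = 4.1667 × 49.8 ≈ 207.5017 billion.
ΔM = M₂ − M₁ = 207.5017 − 1106.6656 = -899.1639 billion.

-899.2 billion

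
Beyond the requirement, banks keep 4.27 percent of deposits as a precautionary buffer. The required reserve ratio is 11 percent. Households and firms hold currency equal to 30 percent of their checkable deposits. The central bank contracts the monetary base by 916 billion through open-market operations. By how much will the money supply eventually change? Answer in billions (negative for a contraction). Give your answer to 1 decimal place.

The money multiplier is m = (1 + c) / (rr + e + c) = (1 + 0.3) / (0.11 + 0.0427 + 0.3) ≈ 2.87166.
The sale removes 916 billion of base, so ΔM = m × ΔMB = 2.87166 × (−916) ≈ -2630.4406 billion.

-2630.4 billion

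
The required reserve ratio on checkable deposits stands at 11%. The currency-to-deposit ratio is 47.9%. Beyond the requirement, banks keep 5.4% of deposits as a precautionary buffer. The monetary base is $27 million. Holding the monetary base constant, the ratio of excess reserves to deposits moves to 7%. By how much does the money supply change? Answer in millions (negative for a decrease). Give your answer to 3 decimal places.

-1.508 million

Initially m₁ = (1 + 0.479) / (0.11 + 0.054 + 0.479) ≈ 2.300156, so M₁ = 2.300156 × 27 ≈ 62.1042 million.
After the change m₂ = (1 + 0.479) / (0.11 + 0.07 + 0.479) ≈ 2.244310, so M₂ = 2.244310 × 27 ≈ 60.5964 million.
ΔM = M₂ − M₁ = 60.5964 − 62.1042 = -1.5078 million.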